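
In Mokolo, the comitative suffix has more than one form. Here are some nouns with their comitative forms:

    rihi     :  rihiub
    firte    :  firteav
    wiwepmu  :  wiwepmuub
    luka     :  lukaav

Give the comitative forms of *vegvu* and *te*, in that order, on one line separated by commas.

Looking at the last vowel of each stem: -ub when the last vowel of the stem is a high vowel (*rihi*, *wiwepmu*); -av when the last vowel of the stem is a non-high vowel (*firte*, *luka*).
Since the last vowel of *vegvu* is /u/ (a high vowel), it takes -ub, giving *vegvuub*.
Since the last vowel of *te* is /e/ (a non-high vowel), it takes -av, giving *teav*.

vegvuub, teav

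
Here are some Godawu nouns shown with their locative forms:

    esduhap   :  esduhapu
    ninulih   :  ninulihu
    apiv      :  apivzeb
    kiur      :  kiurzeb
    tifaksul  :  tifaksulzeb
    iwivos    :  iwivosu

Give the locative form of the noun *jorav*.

joravzeb

The pattern is voicing of the final consonant: -u when the stem ends in a voiceless consonant (*esduhap*, *ninulih*, *iwivos*); -zeb when the stem ends in a voiced consonant (*apiv*, *kiur*, *tifaksul*).
Since the final consonant of *jorav* is /v/ (voiced), it takes -zeb, giving *joravzeb*.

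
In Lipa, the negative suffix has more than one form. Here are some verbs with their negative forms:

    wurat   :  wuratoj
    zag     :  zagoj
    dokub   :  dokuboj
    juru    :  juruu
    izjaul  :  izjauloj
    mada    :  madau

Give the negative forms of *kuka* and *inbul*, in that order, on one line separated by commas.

The pattern is consonant vs. vowel: -oj when the stem ends in a consonant (*wurat*, *zag*, *dokub*, *izjaul*); -u when the stem ends in a vowel (*juru*, *mada*).
The final sound of *kuka* is /a/, which is a vowel, so the suffix is -u, giving *kukau*.
*inbul*: final sound = /l/, a consonant → -oj → *inbuloj*.

kukau, inbuloj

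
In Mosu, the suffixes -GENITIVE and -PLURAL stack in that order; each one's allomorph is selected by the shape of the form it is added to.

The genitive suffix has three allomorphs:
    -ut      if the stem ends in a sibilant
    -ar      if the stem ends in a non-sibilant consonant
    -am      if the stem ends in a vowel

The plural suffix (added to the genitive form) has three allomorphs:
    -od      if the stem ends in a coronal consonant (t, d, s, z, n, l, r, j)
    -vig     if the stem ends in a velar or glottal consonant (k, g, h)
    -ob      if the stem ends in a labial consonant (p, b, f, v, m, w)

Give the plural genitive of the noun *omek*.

omekarod

*omek* — final sound /k/ (a non-sibilant consonant) → -ar → *omekar*.
The genitive form *omekar* — final consonant /r/ (coronal) → -od → *omekarod*.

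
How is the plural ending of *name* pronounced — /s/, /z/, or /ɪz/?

The stem *name* ends in a voiced non-sibilant sound.
The plural suffix surfaces as /ɪz/ after sibilants, /s/ after other voiceless consonants, and /z/ after other voiced sounds.
So the plural -s on *name* is pronounced /z/.

/z/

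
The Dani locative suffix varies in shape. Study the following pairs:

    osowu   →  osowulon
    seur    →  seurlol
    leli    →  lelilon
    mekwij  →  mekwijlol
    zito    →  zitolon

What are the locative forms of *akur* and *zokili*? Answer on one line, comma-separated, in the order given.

akurlol, zokililon

The alternation tracks the final sound of the stem — -lol when the stem ends in a consonant (*seur*, *mekwij*); -lon when the stem ends in a vowel (*osowu*, *leli*, *zito*).
Since the final sound of *akur* is /r/ (a consonant), it takes -lol, giving *akurlol*.
The final sound of *zokili* is /i/, which is a vowel, so the suffix is -lon, giving *zokililon*.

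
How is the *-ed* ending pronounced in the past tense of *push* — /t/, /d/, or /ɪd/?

The stem *push* ends in a voiceless consonant other than /t/.
The -ed suffix is realized as /ɪd/ after /t, d/; as /t/ after other voiceless consonants; and as /d/ after other voiced sounds.
So -ed on *push* is pronounced /t/.

/t/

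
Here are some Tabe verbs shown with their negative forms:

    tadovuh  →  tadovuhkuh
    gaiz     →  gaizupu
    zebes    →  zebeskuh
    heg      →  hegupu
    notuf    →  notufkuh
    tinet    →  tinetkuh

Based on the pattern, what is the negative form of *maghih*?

The suffix is conditioned by the final consonant: -kuh when the stem ends in a voiceless consonant (*tadovuh*, *zebes*, *notuf*, *tinet*); -upu when the stem ends in a voiced consonant (*gaiz*, *heg*).
*maghih* — final consonant /h/ (voiceless) → -kuh → *maghihkuh*.

maghihkuh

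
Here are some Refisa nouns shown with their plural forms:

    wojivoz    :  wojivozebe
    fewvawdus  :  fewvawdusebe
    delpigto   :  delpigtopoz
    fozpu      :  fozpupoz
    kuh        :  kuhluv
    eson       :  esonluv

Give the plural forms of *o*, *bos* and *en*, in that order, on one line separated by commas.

The pattern is sibilance of the final sound: -ebe when the stem ends in a sibilant (*wojivoz*, *fewvawdus*); -luv when the stem ends in a non-sibilant consonant (*kuh*, *eson*); -poz when the stem ends in a vowel (*delpigto*, *fozpu*).
Since the final sound of *o* is /o/ (a vowel), it takes -poz, giving *opoz*.
The final sound of *bos* is /s/, which is a sibilant, so the suffix is -ebe, giving *bosebe*.
Since the final sound of *en* is /n/ (a non-sibilant consonant), it takes -luv, giving *enluv*.

opoz, bosebe, enluv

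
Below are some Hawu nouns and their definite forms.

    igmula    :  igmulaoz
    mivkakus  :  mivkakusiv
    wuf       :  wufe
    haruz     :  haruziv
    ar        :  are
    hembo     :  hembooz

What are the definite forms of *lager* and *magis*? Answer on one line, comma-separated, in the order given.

Looking at the final sound of each stem: -iv when the stem ends in a sibilant (*mivkakus*, *haruz*); -e when the stem ends in a non-sibilant consonant (*wuf*, *ar*); -oz when the stem ends in a vowel (*igmula*, *hembo*).
*lager*: final sound = /r/, a non-sibilant consonant → -e → *lagere*.
The final sound of *magis* is /s/, which is a sibilant, so the suffix is -iv, giving *magisiv*.

lagere, magisiv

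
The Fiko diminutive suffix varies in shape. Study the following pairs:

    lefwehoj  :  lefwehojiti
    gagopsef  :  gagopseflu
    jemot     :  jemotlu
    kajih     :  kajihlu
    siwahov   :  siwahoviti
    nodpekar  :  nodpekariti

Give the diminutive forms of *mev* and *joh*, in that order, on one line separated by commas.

meviti, johlu

The alternation tracks the final consonant of the stem — -lu when the stem ends in a voiceless consonant (*gagopsef*, *jemot*, *kajih*); -iti when the stem ends in a voiced consonant (*lefwehoj*, *siwahov*, *nodpekar*).
The final consonant of *mev* is /v/, which is voiced, so the suffix is -iti, giving *meviti*.
Since the final consonant of *joh* is /h/ (voiceless), it takes -lu, giving *johlu*.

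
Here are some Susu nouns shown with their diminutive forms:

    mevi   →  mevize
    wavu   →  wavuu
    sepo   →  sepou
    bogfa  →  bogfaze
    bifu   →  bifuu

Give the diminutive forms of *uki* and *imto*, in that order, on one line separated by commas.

ukize, imtou

The pattern is rounding harmony: -u when the last vowel of the stem is a rounded vowel (*wavu*, *sepo*, *bifu*); -ze when the last vowel of the stem is an unrounded vowel (*mevi*, *bogfa*).
Since the last vowel of *uki* is /i/ (an unrounded vowel), it takes -ze, giving *ukize*.
*imto* — last vowel /o/ (a rounded vowel) → -u → *imtou*.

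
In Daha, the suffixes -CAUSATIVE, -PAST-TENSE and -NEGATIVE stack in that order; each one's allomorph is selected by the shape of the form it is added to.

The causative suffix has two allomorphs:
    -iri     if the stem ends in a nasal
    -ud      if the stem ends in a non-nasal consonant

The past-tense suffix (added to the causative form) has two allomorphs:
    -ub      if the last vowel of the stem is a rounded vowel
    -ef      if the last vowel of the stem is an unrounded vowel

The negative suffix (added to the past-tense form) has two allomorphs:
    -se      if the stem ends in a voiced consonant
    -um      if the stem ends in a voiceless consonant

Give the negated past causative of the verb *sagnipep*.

Since the final consonant of *sagnipep* is /p/ (non-nasal), it takes -ud, giving *sagnipepud*.
The last vowel of the causative form *sagnipepud* is /u/, which is a rounded vowel, so the past-tense suffix is -ub, giving *sagnipepudub*.
The past-tense form *sagnipepudub* — final consonant /b/ (voiced) → -se → *sagnipepudubse*.

sagnipepudubse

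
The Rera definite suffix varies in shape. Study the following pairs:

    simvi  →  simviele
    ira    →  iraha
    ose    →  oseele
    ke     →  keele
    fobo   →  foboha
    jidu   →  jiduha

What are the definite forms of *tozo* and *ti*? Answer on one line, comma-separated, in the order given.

tozoha, tiele

The alternation tracks the last vowel of the stem — -ele when the last vowel of the stem is a front vowel (*simvi*, *ose*, *ke*); -ha when the last vowel of the stem is a back vowel (*ira*, *fobo*, *jidu*).
*tozo* — last vowel /o/ (a back vowel) → -ha → *tozoha*.
*ti* — last vowel /i/ (a front vowel) → -ele → *tiele*.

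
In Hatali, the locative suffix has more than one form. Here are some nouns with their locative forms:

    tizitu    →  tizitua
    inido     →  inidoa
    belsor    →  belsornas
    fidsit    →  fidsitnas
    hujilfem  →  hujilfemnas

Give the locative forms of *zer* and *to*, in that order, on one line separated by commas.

The pattern is consonant vs. vowel: -nas when the stem ends in a consonant (*belsor*, *fidsit*, *hujilfem*); -a when the stem ends in a vowel (*tizitu*, *inido*).
The final sound of *zer* is /r/, which is a consonant, so the suffix is -nas, giving *zernas*.
The final sound of *to* is /o/, which is a vowel, so the suffix is -a, giving *toa*.

zernas, toa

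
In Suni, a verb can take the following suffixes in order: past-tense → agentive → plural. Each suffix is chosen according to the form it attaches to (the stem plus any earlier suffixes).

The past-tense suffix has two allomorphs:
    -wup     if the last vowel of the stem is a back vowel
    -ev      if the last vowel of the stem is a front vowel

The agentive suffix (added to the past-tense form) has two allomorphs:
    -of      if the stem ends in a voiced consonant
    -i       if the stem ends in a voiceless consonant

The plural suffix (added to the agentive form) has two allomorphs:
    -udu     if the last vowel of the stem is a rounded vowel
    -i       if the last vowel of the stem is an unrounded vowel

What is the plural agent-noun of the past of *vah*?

Since the last vowel of *vah* is /a/ (a back vowel), it takes -wup, giving *vahwup*.
Since the final consonant of the past-tense form *vahwup* is /p/ (voiceless), it takes -i, giving *vahwupi*.
The agentive form *vahwupi*: last vowel = /i/, an unrounded vowel → -i → *vahwupii*.

vahwupii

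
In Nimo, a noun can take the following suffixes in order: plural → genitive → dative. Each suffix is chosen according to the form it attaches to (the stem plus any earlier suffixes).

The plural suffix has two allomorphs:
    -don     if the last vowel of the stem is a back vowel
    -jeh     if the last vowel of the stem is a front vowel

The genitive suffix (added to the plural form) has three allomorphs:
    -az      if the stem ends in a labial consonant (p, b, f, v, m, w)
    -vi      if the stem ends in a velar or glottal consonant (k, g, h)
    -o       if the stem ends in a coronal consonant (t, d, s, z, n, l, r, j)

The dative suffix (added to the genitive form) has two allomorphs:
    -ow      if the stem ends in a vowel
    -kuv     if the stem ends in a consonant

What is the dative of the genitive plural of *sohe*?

sohejehviow

*sohe* — last vowel /e/ (a front vowel) → -jeh → *sohejeh*.
The final consonant of the plural form *sohejeh* is /h/, which is velar/glottal, so the genitive suffix is -vi, giving *sohejehvi*.
The final sound of the genitive form *sohejehvi* is /i/, which is a vowel, so the dative suffix is -ow, giving *sohejehviow*.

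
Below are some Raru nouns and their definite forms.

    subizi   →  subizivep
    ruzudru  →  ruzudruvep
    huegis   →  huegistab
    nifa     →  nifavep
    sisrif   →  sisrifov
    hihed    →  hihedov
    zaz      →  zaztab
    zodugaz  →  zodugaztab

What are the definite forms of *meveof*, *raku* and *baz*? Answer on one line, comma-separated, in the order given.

meveofov, rakuvep, baztab

The alternation tracks the final sound of the stem — -tab when the stem ends in a sibilant (*huegis*, *zaz*, *zodugaz*); -ov when the stem ends in a non-sibilant consonant (*sisrif*, *hihed*); -vep when the stem ends in a vowel (*subizi*, *ruzudru*, *nifa*).
The final sound of *meveof* is /f/, which is a non-sibilant consonant, so the suffix is -ov, giving *meveofov*.
The final sound of *raku* is /u/, which is a vowel, so the suffix is -vep, giving *rakuvep*.
Since the final sound of *baz* is /z/ (a sibilant), it takes -tab, giving *baztab*.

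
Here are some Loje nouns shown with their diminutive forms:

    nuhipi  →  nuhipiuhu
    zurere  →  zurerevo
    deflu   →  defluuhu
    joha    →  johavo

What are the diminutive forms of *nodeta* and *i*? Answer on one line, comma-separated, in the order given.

nodetavo, iuhu

The alternation tracks the last vowel of the stem — -uhu when the last vowel of the stem is a high vowel (*nuhipi*, *deflu*); -vo when the last vowel of the stem is a non-high vowel (*zurere*, *joha*).
Since the last vowel of *nodeta* is /a/ (a non-high vowel), it takes -vo, giving *nodetavo*.
The last vowel of *i* is /i/, which is a high vowel, so the suffix is -uhu, giving *iuhu*.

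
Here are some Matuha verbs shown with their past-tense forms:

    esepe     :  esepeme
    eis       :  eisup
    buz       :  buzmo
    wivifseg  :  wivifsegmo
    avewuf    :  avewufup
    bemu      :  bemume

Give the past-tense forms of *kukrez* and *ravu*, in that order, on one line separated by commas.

The pattern is voicing of the final sound: -up when the stem ends in a voiceless consonant (*eis*, *avewuf*); -mo when the stem ends in a voiced consonant (*buz*, *wivifseg*); -me when the stem ends in a vowel (*esepe*, *bemu*).
*kukrez* — final sound /z/ (a voiced consonant) → -mo → *kukrezmo*.
The final sound of *ravu* is /u/, which is a vowel, so the suffix is -me, giving *ravume*.

kukrezmo, ravume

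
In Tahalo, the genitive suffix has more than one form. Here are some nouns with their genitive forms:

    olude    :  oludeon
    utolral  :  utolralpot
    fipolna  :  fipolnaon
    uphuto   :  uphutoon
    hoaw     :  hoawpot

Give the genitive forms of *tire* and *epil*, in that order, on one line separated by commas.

Looking at the final sound of each stem: -pot when the stem ends in a consonant (*utolral*, *hoaw*); -on when the stem ends in a vowel (*olude*, *fipolna*, *uphuto*).
*tire*: final sound = /e/, a vowel → -on → *tireon*.
*epil* — final sound /l/ (a consonant) → -pot → *epilpot*.

tireon, epilpot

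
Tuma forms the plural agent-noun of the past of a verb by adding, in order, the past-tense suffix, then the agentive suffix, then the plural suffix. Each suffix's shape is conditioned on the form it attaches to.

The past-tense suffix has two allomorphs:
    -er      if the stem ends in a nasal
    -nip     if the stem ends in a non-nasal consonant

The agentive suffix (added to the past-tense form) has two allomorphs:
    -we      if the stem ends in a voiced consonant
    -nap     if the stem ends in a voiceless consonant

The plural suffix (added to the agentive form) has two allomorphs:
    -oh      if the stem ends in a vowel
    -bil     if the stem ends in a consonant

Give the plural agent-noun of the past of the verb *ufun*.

ufunerweoh

*ufun* — final consonant /n/ (a nasal) → -er → *ufuner*.
The past-tense form *ufuner*: final consonant = /r/, voiced → -we → *ufunerwe*.
The agentive form *ufunerwe* — final sound /e/ (a vowel) → -oh → *ufunerweoh*.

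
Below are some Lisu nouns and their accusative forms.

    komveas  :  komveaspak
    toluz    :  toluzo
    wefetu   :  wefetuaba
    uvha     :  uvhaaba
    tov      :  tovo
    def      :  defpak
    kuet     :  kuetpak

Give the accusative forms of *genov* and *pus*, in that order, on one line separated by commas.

genovo, puspak

Looking at the final sound of each stem: -pak when the stem ends in a voiceless consonant (*komveas*, *def*, *kuet*); -o when the stem ends in a voiced consonant (*toluz*, *tov*); -aba when the stem ends in a vowel (*wefetu*, *uvha*).
*genov* — final sound /v/ (a voiced consonant) → -o → *genovo*.
Since the final sound of *pus* is /s/ (a voiceless consonant), it takes -pak, giving *puspak*.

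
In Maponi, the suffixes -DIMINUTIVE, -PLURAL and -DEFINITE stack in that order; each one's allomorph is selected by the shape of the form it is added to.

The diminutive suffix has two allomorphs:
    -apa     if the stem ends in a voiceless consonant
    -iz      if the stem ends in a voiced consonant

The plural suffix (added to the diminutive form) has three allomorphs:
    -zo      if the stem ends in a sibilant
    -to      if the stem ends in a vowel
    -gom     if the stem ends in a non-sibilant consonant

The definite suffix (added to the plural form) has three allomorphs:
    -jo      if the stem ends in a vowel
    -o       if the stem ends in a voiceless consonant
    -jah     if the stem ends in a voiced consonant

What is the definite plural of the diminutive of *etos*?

Since the final consonant of *etos* is /s/ (voiceless), it takes -apa, giving *etosapa*.
The diminutive form *etosapa* — final sound /a/ (a vowel) → -to → *etosapato*.
The plural form *etosapato*: final sound = /o/, a vowel → -jo → *etosapatojo*.

etosapatojo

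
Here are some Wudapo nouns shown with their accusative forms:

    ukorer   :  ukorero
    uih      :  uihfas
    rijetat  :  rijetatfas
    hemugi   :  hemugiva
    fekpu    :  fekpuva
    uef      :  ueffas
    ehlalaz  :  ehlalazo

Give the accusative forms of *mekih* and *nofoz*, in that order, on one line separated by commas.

The alternation tracks the final sound of the stem — -fas when the stem ends in a voiceless consonant (*uih*, *rijetat*, *uef*); -o when the stem ends in a voiced consonant (*ukorer*, *ehlalaz*); -va when the stem ends in a vowel (*hemugi*, *fekpu*).
Since the final sound of *mekih* is /h/ (a voiceless consonant), it takes -fas, giving *mekihfas*.
Since the final sound of *nofoz* is /z/ (a voiced consonant), it takes -o, giving *nofozo*.

mekihfas, nofozo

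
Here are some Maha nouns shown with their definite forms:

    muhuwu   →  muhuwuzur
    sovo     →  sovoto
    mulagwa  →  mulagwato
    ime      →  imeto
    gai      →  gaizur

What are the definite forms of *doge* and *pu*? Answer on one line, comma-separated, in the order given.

dogeto, puzur

Looking at the last vowel of each stem: -zur when the last vowel of the stem is a high vowel (*muhuwu*, *gai*); -to when the last vowel of the stem is a non-high vowel (*sovo*, *mulagwa*, *ime*).
The last vowel of *doge* is /e/, which is a non-high vowel, so the suffix is -to, giving *dogeto*.
*pu*: last vowel = /u/, a high vowel → -zur → *puzur*.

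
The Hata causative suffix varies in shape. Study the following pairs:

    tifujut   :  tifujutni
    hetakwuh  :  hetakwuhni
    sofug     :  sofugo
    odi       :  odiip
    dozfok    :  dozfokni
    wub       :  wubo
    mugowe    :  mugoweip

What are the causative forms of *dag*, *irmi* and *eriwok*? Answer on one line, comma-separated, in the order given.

Looking at the final sound of each stem: -ni when the stem ends in a voiceless consonant (*tifujut*, *hetakwuh*, *dozfok*); -o when the stem ends in a voiced consonant (*sofug*, *wub*); -ip when the stem ends in a vowel (*odi*, *mugowe*).
*dag*: final sound = /g/, a voiced consonant → -o → *dago*.
The final sound of *irmi* is /i/, which is a vowel, so the suffix is -ip, giving *irmiip*.
*eriwok* — final sound /k/ (a voiceless consonant) → -ni → *eriwokni*.

dago, irmiip, eriwokni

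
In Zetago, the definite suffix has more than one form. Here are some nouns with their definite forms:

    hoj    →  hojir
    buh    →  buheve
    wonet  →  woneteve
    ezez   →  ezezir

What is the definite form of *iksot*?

The suffix is conditioned by the final consonant: -eve when the stem ends in a voiceless consonant (*buh*, *wonet*); -ir when the stem ends in a voiced consonant (*hoj*, *ezez*).
The final consonant of *iksot* is /t/, which is voiceless, so the suffix is -eve, giving *iksoteve*.

iksoteve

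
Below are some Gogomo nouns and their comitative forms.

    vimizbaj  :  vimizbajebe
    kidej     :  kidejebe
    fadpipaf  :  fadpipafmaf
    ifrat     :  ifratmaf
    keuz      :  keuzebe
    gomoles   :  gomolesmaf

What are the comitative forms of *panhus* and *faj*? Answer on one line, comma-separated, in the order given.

panhusmaf, fajebe

The suffix is conditioned by the final consonant: -maf when the stem ends in a voiceless consonant (*fadpipaf*, *ifrat*, *gomoles*); -ebe when the stem ends in a voiced consonant (*vimizbaj*, *kidej*, *keuz*).
*panhus* — final consonant /s/ (voiceless) → -maf → *panhusmaf*.
Since the final consonant of *faj* is /j/ (voiced), it takes -ebe, giving *fajebe*.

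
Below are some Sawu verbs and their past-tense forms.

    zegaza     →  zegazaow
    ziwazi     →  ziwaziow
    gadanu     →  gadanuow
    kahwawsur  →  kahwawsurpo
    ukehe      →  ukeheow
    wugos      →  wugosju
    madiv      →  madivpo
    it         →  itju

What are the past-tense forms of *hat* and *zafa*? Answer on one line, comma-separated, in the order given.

The alternation tracks the final sound of the stem — -ju when the stem ends in a voiceless consonant (*wugos*, *it*); -po when the stem ends in a voiced consonant (*kahwawsur*, *madiv*); -ow when the stem ends in a vowel (*zegaza*, *ziwazi*, *gadanu*, *ukehe*).
Since the final sound of *hat* is /t/ (a voiceless consonant), it takes -ju, giving *hatju*.
*zafa* — final sound /a/ (a vowel) → -ow → *zafaow*.

hatju, zafaow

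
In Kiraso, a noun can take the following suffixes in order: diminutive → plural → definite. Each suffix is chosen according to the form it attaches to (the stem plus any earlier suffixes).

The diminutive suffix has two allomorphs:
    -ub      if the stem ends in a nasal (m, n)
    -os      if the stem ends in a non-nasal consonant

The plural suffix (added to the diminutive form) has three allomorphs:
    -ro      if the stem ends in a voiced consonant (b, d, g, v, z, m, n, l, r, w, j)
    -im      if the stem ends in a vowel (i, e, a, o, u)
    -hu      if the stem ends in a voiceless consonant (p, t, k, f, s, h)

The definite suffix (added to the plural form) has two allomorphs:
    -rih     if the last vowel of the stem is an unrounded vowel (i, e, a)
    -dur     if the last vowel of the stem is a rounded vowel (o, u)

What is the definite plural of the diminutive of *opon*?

Since the final consonant of *opon* is /n/ (a nasal), it takes -ub, giving *oponub*.
The diminutive form *oponub* — final sound /b/ (a voiced consonant) → -ro → *oponubro*.
The plural form *oponubro*: last vowel = /o/, a rounded vowel → -dur → *oponubrodur*.

oponubrodur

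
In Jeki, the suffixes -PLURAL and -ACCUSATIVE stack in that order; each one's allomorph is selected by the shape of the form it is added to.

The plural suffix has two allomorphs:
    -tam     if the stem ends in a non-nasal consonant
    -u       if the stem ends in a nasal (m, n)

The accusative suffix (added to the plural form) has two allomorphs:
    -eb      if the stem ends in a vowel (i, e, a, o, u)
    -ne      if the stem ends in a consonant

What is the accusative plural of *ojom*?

*ojom*: final consonant = /m/, a nasal → -u → *ojomu*.
The final sound of the plural form *ojomu* is /u/, which is a vowel, so the accusative suffix is -eb, giving *ojomueb*.

ojomueb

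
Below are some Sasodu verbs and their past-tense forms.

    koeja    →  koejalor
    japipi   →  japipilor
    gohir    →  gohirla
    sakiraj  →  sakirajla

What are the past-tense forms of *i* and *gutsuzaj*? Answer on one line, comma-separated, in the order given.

ilor, gutsuzajla

The alternation tracks the final sound of the stem — -la when the stem ends in a consonant (*gohir*, *sakiraj*); -lor when the stem ends in a vowel (*koeja*, *japipi*).
The final sound of *i* is /i/, which is a vowel, so the suffix is -lor, giving *ilor*.
The final sound of *gutsuzaj* is /j/, which is a consonant, so the suffix is -la, giving *gutsuzajla*.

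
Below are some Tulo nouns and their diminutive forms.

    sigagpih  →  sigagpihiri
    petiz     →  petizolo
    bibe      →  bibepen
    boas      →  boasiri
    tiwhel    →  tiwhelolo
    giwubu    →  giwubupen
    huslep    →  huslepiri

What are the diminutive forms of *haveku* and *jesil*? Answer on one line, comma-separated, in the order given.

havekupen, jesilolo

The alternation tracks the final sound of the stem — -iri when the stem ends in a voiceless consonant (*sigagpih*, *boas*, *huslep*); -olo when the stem ends in a voiced consonant (*petiz*, *tiwhel*); -pen when the stem ends in a vowel (*bibe*, *giwubu*).
*haveku*: final sound = /u/, a vowel → -pen → *havekupen*.
*jesil*: final sound = /l/, a voiced consonant → -olo → *jesilolo*.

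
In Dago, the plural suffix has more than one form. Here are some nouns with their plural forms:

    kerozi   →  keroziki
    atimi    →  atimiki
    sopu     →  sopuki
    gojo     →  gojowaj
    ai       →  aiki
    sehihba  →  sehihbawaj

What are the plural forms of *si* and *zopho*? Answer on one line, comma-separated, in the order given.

siki, zophowaj

The alternation tracks the last vowel of the stem — -ki when the last vowel of the stem is a high vowel (*kerozi*, *atimi*, *sopu*, *ai*); -waj when the last vowel of the stem is a non-high vowel (*gojo*, *sehihba*).
Since the last vowel of *si* is /i/ (a high vowel), it takes -ki, giving *siki*.
*zopho*: last vowel = /o/, a non-high vowel → -waj → *zophowaj*.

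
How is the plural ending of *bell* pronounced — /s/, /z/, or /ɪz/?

The stem *bell* ends in a voiced non-sibilant sound.
The plural suffix surfaces as /ɪz/ after sibilants, /s/ after other voiceless consonants, and /z/ after other voiced sounds.
So the plural -s on *bell* is pronounced /z/.

/z/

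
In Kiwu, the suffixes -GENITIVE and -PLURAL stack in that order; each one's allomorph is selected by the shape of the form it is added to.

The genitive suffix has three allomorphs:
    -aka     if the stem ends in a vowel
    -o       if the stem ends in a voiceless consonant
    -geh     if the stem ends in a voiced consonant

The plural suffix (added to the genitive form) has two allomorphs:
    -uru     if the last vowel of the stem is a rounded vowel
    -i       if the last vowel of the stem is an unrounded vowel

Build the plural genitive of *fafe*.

fafeakai

Since the final sound of *fafe* is /e/ (a vowel), it takes -aka, giving *fafeaka*.
The genitive form *fafeaka*: last vowel = /a/, an unrounded vowel → -i → *fafeakai*.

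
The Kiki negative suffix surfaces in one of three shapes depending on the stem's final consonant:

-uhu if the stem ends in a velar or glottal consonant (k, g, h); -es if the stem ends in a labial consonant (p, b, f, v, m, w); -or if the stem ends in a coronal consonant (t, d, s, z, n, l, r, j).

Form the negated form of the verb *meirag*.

*meirag* — final consonant /g/ (velar/glottal) → -uhu → *meiraguhu*.

meiraguhu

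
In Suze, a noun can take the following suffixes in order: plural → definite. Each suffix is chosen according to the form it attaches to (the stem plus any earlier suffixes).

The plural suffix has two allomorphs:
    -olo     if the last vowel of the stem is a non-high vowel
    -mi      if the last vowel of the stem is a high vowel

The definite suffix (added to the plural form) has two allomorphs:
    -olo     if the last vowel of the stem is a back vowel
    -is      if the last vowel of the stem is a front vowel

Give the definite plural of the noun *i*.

imiis

The last vowel of *i* is /i/, which is a high vowel, so the plural suffix is -mi, giving *imi*.
The plural form *imi* — last vowel /i/ (a front vowel) → -is → *imiis*.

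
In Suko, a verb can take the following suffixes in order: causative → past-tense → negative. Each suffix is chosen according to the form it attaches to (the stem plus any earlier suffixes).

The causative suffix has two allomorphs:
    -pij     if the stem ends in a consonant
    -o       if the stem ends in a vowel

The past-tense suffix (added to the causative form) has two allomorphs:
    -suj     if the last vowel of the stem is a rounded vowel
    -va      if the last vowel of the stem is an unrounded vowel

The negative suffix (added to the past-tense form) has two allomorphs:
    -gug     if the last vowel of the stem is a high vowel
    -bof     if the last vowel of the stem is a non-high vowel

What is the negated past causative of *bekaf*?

bekafpijvabof

*bekaf*: final sound = /f/, a consonant → -pij → *bekafpij*.
The causative form *bekafpij*: last vowel = /i/, an unrounded vowel → -va → *bekafpijva*.
The past-tense form *bekafpijva*: last vowel = /a/, a non-high vowel → -bof → *bekafpijvabof*.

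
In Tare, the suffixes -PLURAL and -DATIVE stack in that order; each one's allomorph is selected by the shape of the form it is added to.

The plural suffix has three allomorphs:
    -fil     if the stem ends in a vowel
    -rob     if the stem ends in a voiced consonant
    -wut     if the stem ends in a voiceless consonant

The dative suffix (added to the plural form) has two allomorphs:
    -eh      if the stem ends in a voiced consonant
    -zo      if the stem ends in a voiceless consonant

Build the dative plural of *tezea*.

*tezea*: final sound = /a/, a vowel → -fil → *tezeafil*.
The plural form *tezeafil* — final consonant /l/ (voiced) → -eh → *tezeafileh*.

tezeafileh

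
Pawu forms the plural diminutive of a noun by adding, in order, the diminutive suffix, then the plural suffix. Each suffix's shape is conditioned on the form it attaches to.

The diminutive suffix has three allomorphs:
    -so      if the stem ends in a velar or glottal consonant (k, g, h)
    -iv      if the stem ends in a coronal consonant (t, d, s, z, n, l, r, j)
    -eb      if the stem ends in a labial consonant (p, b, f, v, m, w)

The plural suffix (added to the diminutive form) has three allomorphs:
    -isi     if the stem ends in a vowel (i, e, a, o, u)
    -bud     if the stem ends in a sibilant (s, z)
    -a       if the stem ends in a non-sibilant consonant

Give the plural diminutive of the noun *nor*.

noriva

Since the final consonant of *nor* is /r/ (coronal), it takes -iv, giving *noriv*.
The final sound of the diminutive form *noriv* is /v/, which is a non-sibilant consonant, so the plural suffix is -a, giving *noriva*.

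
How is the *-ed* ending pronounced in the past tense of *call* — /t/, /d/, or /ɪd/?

/d/

The stem *call* ends in a voiced sound other than /d/.
The -ed suffix is realized as /ɪd/ after /t, d/; as /t/ after other voiceless consonants; and as /d/ after other voiced sounds.
So -ed on *call* is pronounced /d/.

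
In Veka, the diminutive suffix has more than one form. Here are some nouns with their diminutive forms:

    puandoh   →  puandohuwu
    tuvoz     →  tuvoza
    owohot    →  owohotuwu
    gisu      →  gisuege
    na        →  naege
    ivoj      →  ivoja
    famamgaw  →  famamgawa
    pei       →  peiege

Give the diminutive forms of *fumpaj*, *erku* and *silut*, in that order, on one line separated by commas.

Looking at the final sound of each stem: -uwu when the stem ends in a voiceless consonant (*puandoh*, *owohot*); -a when the stem ends in a voiced consonant (*tuvoz*, *ivoj*, *famamgaw*); -ege when the stem ends in a vowel (*gisu*, *na*, *pei*).
*fumpaj*: final sound = /j/, a voiced consonant → -a → *fumpaja*.
The final sound of *erku* is /u/, which is a vowel, so the suffix is -ege, giving *erkuege*.
*silut* — final sound /t/ (a voiceless consonant) → -uwu → *silutuwu*.

fumpaja, erkuege, silutuwu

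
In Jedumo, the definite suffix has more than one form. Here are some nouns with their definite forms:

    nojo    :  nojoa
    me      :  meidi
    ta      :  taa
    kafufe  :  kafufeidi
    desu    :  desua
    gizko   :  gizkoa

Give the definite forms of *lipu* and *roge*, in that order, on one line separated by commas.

lipua, rogeidi

The suffix is conditioned by the last vowel: -idi when the last vowel of the stem is a front vowel (*me*, *kafufe*); -a when the last vowel of the stem is a back vowel (*nojo*, *ta*, *desu*, *gizko*).
Since the last vowel of *lipu* is /u/ (a back vowel), it takes -a, giving *lipua*.
Since the last vowel of *roge* is /e/ (a front vowel), it takes -idi, giving *rogeidi*.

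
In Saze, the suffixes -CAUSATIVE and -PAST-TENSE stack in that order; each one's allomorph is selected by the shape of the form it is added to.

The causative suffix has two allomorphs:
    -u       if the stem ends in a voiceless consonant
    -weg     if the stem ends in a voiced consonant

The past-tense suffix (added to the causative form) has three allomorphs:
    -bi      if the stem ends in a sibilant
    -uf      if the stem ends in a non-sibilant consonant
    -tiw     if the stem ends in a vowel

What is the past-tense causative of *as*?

*as* — final consonant /s/ (voiceless) → -u → *asu*.
The causative form *asu*: final sound = /u/, a vowel → -tiw → *asutiw*.

asutiw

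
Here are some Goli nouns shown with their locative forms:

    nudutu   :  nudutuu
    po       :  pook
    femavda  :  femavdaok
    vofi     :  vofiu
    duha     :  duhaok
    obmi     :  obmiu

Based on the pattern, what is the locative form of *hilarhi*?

hilarhiu

The pattern is height harmony: -u when the last vowel of the stem is a high vowel (*nudutu*, *vofi*, *obmi*); -ok when the last vowel of the stem is a non-high vowel (*po*, *femavda*, *duha*).
Since the last vowel of *hilarhi* is /i/ (a high vowel), it takes -u, giving *hilarhiu*.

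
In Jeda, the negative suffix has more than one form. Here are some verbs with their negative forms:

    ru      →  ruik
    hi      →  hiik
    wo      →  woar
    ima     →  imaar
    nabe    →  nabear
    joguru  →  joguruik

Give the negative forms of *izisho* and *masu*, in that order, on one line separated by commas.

izishoar, masuik

The alternation tracks the last vowel of the stem — -ik when the last vowel of the stem is a high vowel (*ru*, *hi*, *joguru*); -ar when the last vowel of the stem is a non-high vowel (*wo*, *ima*, *nabe*).
The last vowel of *izisho* is /o/, which is a non-high vowel, so the suffix is -ar, giving *izishoar*.
*masu* — last vowel /u/ (a high vowel) → -ik → *masuik*.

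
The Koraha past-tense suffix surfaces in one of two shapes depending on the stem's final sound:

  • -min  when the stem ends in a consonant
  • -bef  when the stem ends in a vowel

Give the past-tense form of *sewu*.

sewubef

*sewu* — final sound /u/ (a vowel) → -bef → *sewubef*.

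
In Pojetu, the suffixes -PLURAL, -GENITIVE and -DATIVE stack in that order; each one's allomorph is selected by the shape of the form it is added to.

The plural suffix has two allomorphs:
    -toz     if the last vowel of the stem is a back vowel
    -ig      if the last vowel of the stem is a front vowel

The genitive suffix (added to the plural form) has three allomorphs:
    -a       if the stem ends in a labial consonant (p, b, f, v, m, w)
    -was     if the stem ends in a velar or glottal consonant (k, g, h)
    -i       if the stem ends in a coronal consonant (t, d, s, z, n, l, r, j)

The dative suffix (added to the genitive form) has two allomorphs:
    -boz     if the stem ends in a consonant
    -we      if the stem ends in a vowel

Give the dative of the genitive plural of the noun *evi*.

The last vowel of *evi* is /i/, which is a front vowel, so the plural suffix is -ig, giving *eviig*.
The plural form *eviig* — final consonant /g/ (velar/glottal) → -was → *eviigwas*.
The genitive form *eviigwas*: final sound = /s/, a consonant → -boz → *eviigwasboz*.

eviigwasboz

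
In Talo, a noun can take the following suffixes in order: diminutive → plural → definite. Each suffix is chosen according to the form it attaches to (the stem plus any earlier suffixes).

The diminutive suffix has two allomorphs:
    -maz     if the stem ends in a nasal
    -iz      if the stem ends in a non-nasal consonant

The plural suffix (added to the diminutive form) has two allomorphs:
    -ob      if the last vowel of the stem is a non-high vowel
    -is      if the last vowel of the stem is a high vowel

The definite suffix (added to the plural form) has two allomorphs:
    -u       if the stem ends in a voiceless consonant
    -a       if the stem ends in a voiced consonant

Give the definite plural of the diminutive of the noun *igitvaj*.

The final consonant of *igitvaj* is /j/, which is non-nasal, so the diminutive suffix is -iz, giving *igitvajiz*.
The diminutive form *igitvajiz*: last vowel = /i/, a high vowel → -is → *igitvajizis*.
The plural form *igitvajizis*: final consonant = /s/, voiceless → -u → *igitvajizisu*.

igitvajizisu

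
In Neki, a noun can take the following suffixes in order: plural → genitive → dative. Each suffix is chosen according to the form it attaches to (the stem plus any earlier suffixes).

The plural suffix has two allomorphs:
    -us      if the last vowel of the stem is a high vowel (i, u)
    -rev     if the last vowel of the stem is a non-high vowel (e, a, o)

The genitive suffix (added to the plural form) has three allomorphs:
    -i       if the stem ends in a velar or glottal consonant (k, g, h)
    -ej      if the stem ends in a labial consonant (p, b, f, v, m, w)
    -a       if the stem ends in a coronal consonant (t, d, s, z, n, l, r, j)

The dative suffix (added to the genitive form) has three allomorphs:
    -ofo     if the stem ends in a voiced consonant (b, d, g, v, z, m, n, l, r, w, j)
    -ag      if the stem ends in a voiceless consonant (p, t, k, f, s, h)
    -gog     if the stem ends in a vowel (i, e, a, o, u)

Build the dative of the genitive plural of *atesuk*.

atesukusagog

The last vowel of *atesuk* is /u/, which is a high vowel, so the plural suffix is -us, giving *atesukus*.
The plural form *atesukus*: final consonant = /s/, coronal → -a → *atesukusa*.
Since the final sound of the genitive form *atesukusa* is /a/ (a vowel), it takes -gog, giving *atesukusagog*.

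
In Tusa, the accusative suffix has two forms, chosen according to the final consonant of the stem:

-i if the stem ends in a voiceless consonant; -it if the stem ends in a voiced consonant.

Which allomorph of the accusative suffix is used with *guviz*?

-it

Since the final consonant of *guviz* is /z/ (voiced), it takes -it.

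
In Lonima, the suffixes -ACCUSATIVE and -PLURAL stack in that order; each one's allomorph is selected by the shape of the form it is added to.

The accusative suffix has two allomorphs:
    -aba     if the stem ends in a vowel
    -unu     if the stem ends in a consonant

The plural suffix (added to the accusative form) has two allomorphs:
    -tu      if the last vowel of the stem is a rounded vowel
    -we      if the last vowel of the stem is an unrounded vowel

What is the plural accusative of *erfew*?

*erfew* — final sound /w/ (a consonant) → -unu → *erfewunu*.
The last vowel of the accusative form *erfewunu* is /u/, which is a rounded vowel, so the plural suffix is -tu, giving *erfewunutu*.

erfewunutu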